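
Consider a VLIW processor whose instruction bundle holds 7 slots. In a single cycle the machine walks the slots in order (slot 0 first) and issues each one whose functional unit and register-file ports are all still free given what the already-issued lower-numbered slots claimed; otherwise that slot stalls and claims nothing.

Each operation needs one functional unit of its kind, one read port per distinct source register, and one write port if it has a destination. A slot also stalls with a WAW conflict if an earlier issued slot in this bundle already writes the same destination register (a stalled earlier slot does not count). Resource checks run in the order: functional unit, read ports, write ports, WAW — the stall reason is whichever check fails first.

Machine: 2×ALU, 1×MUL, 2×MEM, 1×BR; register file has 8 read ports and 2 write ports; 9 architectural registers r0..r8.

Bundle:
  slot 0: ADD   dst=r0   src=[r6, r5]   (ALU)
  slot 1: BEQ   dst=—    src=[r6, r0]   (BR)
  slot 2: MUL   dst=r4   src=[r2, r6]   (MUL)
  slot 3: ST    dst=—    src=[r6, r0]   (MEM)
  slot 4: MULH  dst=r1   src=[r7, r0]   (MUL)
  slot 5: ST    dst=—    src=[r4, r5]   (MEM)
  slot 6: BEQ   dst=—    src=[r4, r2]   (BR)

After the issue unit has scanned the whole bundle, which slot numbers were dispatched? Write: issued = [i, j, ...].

#0 ALU src=r6,r5 dispatched  <A:1 Mu:1 Ld:2 B:1 rd:6 wr:1>
#1 BR src=r6,r0 dispatched  <A:1 Mu:1 Ld:2 B:0 rd:4 wr:1>
#2 MUL src=r2,r6 dispatched  <A:1 Mu:0 Ld:2 B:0 rd:2 wr:0>
#3 MEM src=r6,r0 dispatched  <A:1 Mu:0 Ld:1 B:0 rd:0 wr:0>
#4 MUL src=r7,r0 held:FU  <A:1 Mu:0 Ld:1 B:0 rd:0 wr:0>
#5 MEM src=r4,r5 held:RD_PORT  <A:1 Mu:0 Ld:1 B:0 rd:0 wr:0>
#6 BR src=r4,r2 held:FU  <A:1 Mu:0 Ld:1 B:0 rd:0 wr:0>

issued = [0, 1, 2, 3]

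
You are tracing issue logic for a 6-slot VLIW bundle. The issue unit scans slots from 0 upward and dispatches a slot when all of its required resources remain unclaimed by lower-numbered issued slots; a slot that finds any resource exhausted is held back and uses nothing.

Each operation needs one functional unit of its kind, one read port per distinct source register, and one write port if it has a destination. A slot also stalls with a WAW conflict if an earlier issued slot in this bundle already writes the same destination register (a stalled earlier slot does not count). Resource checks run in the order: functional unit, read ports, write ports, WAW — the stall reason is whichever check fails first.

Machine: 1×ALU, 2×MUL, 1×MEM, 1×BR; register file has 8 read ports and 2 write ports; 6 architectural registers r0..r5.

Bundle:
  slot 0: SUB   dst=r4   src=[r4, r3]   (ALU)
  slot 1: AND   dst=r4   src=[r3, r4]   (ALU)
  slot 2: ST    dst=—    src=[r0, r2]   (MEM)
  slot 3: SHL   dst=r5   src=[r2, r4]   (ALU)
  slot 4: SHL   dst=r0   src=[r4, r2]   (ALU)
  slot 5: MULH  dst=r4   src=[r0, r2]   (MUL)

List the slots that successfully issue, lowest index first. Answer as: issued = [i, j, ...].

issued = [0, 2]

(0) want 1×ALU +2rd +1wr — yes → AL0|MU2|ME1|BR1|rd6|wr1
(1) want 1×ALU +2rd +1wr — FU → AL0|MU2|ME1|BR1|rd6|wr1
(2) want 1×MEM +2rd +0wr — yes → AL0|MU2|ME0|BR1|rd4|wr1
(3) want 1×ALU +2rd +1wr — FU → AL0|MU2|ME0|BR1|rd4|wr1
(4) want 1×ALU +2rd +1wr — FU → AL0|MU2|ME0|BR1|rd4|wr1
(5) want 1×MUL +2rd +1wr — WAW → AL0|MU2|ME0|BR1|rd4|wr1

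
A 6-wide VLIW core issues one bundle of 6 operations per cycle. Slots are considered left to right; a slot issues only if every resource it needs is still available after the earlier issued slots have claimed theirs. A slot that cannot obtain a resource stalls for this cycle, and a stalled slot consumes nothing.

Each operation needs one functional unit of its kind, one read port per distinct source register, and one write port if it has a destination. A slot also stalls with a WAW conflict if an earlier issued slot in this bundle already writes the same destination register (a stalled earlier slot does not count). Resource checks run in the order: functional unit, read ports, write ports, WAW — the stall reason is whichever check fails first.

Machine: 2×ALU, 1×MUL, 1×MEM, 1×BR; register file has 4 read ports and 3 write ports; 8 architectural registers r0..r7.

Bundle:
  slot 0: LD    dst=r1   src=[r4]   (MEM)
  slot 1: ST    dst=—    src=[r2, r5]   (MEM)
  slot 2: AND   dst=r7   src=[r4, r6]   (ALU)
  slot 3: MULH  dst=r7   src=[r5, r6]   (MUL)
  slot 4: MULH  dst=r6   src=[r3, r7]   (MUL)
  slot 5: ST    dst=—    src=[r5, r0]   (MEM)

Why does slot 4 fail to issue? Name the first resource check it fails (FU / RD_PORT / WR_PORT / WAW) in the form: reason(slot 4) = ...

  0. MEM→r1 ⇒ go  {2A/1Mu/0Ld/1B | 3r 2w}
  1. MEM ⇒ no(FU)  {2A/1Mu/0Ld/1B | 3r 2w}
  2. ALU→r7 ⇒ go  {1A/1Mu/0Ld/1B | 1r 1w}
  3. MUL→r7 ⇒ no(RD_PORT)  {1A/1Mu/0Ld/1B | 1r 1w}
  4. MUL→r6 ⇒ no(RD_PORT)  {1A/1Mu/0Ld/1B | 1r 1w}
  5. MEM ⇒ no(FU)  {1A/1Mu/0Ld/1B | 1r 1w}

reason(slot 4) = RD_PORT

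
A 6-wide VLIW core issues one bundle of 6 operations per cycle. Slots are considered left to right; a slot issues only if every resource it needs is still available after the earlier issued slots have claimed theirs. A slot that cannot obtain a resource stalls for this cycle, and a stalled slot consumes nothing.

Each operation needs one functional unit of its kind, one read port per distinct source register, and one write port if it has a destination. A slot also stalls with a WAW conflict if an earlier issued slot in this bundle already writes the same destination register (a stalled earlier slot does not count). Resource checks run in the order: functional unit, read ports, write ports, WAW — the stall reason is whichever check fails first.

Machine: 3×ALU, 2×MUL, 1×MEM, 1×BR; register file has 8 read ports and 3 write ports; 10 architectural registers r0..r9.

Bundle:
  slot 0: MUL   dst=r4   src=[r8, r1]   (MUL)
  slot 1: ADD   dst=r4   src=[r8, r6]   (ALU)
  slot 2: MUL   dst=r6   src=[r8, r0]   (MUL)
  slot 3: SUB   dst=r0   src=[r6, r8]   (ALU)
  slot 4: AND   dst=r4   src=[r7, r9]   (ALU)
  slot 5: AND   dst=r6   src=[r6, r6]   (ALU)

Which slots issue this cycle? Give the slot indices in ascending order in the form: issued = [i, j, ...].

  0. MUL→r4 ⇒ go  {3A/1Mu/1Ld/1B | 6r 2w}
  1. ALU→r4 ⇒ no(WAW)  {3A/1Mu/1Ld/1B | 6r 2w}
  2. MUL→r6 ⇒ go  {3A/0Mu/1Ld/1B | 4r 1w}
  3. ALU→r0 ⇒ go  {2A/0Mu/1Ld/1B | 2r 0w}
  4. ALU→r4 ⇒ no(WR_PORT)  {2A/0Mu/1Ld/1B | 2r 0w}
  5. ALU→r6 ⇒ no(WR_PORT)  {2A/0Mu/1Ld/1B | 2r 0w}

issued = [0, 2, 3]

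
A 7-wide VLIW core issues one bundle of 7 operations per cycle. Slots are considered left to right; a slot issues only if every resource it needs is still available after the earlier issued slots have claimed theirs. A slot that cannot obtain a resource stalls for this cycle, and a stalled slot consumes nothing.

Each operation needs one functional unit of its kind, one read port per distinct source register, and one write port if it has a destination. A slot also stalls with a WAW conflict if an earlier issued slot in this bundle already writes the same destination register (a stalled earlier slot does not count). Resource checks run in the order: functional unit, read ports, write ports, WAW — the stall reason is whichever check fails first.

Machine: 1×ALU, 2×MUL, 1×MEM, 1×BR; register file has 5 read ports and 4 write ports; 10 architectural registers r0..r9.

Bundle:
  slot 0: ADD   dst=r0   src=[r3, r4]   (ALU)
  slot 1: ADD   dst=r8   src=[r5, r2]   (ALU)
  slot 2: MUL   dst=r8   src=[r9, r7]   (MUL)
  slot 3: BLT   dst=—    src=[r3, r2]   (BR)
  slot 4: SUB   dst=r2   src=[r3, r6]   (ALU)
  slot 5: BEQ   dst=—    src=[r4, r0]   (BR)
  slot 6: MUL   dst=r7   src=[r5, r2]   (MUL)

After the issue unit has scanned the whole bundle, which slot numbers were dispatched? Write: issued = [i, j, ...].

  0. ALU→r0 ⇒ go  {0A/2Mu/1Ld/1B | 3r 3w}
  1. ALU→r8 ⇒ no(FU)  {0A/2Mu/1Ld/1B | 3r 3w}
  2. MUL→r8 ⇒ go  {0A/1Mu/1Ld/1B | 1r 2w}
  3. BR ⇒ no(RD_PORT)  {0A/1Mu/1Ld/1B | 1r 2w}
  4. ALU→r2 ⇒ no(FU)  {0A/1Mu/1Ld/1B | 1r 2w}
  5. BR ⇒ no(RD_PORT)  {0A/1Mu/1Ld/1B | 1r 2w}
  6. MUL→r7 ⇒ no(RD_PORT)  {0A/1Mu/1Ld/1B | 1r 2w}

issued = [0, 2]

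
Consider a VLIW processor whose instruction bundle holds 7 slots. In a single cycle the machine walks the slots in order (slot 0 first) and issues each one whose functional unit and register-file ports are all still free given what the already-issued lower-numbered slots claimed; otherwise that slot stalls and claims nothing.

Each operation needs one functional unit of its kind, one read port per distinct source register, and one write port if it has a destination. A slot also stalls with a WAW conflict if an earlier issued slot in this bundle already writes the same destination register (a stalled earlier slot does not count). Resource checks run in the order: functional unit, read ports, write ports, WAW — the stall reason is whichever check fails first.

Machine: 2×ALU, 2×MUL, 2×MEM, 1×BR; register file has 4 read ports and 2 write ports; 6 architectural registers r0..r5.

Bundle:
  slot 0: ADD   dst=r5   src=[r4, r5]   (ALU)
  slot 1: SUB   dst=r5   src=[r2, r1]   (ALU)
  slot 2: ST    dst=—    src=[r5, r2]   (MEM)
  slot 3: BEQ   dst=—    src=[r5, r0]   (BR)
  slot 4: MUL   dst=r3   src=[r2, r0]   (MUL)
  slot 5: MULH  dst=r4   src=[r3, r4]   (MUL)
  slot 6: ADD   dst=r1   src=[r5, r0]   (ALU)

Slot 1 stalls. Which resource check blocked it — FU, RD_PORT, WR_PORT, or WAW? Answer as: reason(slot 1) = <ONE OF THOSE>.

slot 0 (ALU): ISSUE — free A1,Mu2,Ld2,B1 rp2 wp1
slot 1 (ALU): stall WAW — free A1,Mu2,Ld2,B1 rp2 wp1
slot 2 (MEM): ISSUE — free A1,Mu2,Ld1,B1 rp0 wp1
slot 3 (BR): stall RD_PORT — free A1,Mu2,Ld1,B1 rp0 wp1
slot 4 (MUL): stall RD_PORT — free A1,Mu2,Ld1,B1 rp0 wp1
slot 5 (MUL): stall RD_PORT — free A1,Mu2,Ld1,B1 rp0 wp1
slot 6 (ALU): stall RD_PORT — free A1,Mu2,Ld1,B1 rp0 wp1

reason(slot 1) = WAW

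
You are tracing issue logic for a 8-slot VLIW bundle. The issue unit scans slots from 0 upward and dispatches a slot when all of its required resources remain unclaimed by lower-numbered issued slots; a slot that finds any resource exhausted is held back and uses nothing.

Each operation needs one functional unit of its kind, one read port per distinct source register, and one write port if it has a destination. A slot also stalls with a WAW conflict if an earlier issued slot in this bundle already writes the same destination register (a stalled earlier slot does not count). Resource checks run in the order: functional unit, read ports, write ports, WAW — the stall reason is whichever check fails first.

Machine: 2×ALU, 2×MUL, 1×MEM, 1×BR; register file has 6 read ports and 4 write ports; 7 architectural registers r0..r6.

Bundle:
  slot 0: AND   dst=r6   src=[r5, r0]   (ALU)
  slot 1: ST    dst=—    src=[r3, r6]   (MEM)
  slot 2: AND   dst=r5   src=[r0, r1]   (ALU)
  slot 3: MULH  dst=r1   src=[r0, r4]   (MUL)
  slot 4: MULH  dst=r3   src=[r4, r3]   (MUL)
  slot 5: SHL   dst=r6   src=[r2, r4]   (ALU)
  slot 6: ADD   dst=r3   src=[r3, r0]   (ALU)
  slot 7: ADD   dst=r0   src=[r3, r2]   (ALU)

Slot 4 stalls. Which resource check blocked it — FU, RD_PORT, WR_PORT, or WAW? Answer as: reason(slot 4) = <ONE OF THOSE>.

#0 ALU src=r5,r0 dispatched  <A:1 Mu:2 Ld:1 B:1 rd:4 wr:3>
#1 MEM src=r3,r6 dispatched  <A:1 Mu:2 Ld:0 B:1 rd:2 wr:3>
#2 ALU src=r0,r1 dispatched  <A:0 Mu:2 Ld:0 B:1 rd:0 wr:2>
#3 MUL src=r0,r4 held:RD_PORT  <A:0 Mu:2 Ld:0 B:1 rd:0 wr:2>
#4 MUL src=r4,r3 held:RD_PORT  <A:0 Mu:2 Ld:0 B:1 rd:0 wr:2>
#5 ALU src=r2,r4 held:FU  <A:0 Mu:2 Ld:0 B:1 rd:0 wr:2>
#6 ALU src=r3,r0 held:FU  <A:0 Mu:2 Ld:0 B:1 rd:0 wr:2>
#7 ALU src=r3,r2 held:FU  <A:0 Mu:2 Ld:0 B:1 rd:0 wr:2>

reason(slot 4) = RD_PORT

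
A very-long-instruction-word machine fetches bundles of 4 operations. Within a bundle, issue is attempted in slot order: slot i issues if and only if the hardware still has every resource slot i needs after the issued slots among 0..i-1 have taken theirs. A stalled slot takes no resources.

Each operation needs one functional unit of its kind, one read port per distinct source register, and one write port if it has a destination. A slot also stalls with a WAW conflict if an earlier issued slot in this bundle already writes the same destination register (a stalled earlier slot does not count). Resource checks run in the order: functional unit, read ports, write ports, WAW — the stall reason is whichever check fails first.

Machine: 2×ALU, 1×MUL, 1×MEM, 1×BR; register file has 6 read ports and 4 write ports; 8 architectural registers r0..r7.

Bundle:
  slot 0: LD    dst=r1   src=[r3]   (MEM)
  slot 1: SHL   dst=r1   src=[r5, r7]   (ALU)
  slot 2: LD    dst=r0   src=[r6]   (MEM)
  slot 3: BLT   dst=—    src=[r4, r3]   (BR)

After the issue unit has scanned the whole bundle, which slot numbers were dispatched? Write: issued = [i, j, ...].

(0) want 1×MEM +1rd +1wr — yes → AL2|MU1|ME0|BR1|rd5|wr3
(1) want 1×ALU +2rd +1wr — WAW → AL2|MU1|ME0|BR1|rd5|wr3
(2) want 1×MEM +1rd +1wr — FU → AL2|MU1|ME0|BR1|rd5|wr3
(3) want 1×BR +2rd +0wr — yes → AL2|MU1|ME0|BR0|rd3|wr3

issued = [0, 3]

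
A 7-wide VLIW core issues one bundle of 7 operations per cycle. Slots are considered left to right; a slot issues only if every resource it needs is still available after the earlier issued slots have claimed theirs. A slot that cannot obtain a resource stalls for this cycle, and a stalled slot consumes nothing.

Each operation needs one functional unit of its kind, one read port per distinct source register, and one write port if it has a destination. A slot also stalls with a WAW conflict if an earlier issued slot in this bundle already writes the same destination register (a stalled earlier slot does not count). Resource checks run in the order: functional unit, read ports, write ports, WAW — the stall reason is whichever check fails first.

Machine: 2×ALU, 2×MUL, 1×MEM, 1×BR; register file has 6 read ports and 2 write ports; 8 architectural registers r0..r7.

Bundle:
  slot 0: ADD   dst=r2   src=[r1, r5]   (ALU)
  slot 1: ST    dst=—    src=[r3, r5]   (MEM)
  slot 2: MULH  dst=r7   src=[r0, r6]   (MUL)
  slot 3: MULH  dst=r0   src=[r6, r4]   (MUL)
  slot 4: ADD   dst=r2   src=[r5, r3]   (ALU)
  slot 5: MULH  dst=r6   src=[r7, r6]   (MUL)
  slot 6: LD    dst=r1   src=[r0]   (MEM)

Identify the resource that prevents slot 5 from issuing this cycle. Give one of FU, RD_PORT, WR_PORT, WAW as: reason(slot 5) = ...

[0] ALU needs rd=2 wr=1: ok; after: ALU=1 MUL=2 MEM=1 BR=1, R=4, W=1
[1] MEM needs rd=2 wr=0: ok; after: ALU=1 MUL=2 MEM=0 BR=1, R=2, W=1
[2] MUL needs rd=2 wr=1: ok; after: ALU=1 MUL=1 MEM=0 BR=1, R=0, W=0
[3] MUL needs rd=2 wr=1: RD_PORT; after: ALU=1 MUL=1 MEM=0 BR=1, R=0, W=0
[4] ALU needs rd=2 wr=1: RD_PORT; after: ALU=1 MUL=1 MEM=0 BR=1, R=0, W=0
[5] MUL needs rd=2 wr=1: RD_PORT; after: ALU=1 MUL=1 MEM=0 BR=1, R=0, W=0
[6] MEM needs rd=1 wr=1: FU; after: ALU=1 MUL=1 MEM=0 BR=1, R=0, W=0

reason(slot 5) = RD_PORT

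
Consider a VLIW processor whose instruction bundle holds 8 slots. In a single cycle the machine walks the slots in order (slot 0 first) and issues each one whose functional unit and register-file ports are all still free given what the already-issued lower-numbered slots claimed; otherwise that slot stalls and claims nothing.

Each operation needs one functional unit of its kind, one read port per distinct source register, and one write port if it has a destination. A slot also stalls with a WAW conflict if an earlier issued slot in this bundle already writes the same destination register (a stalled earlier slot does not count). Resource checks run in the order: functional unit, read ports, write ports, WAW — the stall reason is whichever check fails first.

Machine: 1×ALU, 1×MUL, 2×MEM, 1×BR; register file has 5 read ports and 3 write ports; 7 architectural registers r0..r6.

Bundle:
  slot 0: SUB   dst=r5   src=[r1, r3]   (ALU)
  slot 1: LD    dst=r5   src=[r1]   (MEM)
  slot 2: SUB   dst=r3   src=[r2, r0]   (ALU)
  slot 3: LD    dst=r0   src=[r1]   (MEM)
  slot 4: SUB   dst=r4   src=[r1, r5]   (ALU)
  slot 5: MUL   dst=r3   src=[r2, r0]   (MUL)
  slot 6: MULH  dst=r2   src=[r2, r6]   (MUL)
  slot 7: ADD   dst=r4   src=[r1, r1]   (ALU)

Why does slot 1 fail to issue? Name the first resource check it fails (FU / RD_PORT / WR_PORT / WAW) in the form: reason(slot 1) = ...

[0] ALU needs rd=2 wr=1: ok; after: ALU=0 MUL=1 MEM=2 BR=1, R=3, W=2
[1] MEM needs rd=1 wr=1: WAW; after: ALU=0 MUL=1 MEM=2 BR=1, R=3, W=2
[2] ALU needs rd=2 wr=1: FU; after: ALU=0 MUL=1 MEM=2 BR=1, R=3, W=2
[3] MEM needs rd=1 wr=1: ok; after: ALU=0 MUL=1 MEM=1 BR=1, R=2, W=1
[4] ALU needs rd=2 wr=1: FU; after: ALU=0 MUL=1 MEM=1 BR=1, R=2, W=1
[5] MUL needs rd=2 wr=1: ok; after: ALU=0 MUL=0 MEM=1 BR=1, R=0, W=0
[6] MUL needs rd=2 wr=1: FU; after: ALU=0 MUL=0 MEM=1 BR=1, R=0, W=0
[7] ALU needs rd=1 wr=1: FU; after: ALU=0 MUL=0 MEM=1 BR=1, R=0, W=0

reason(slot 1) = WAW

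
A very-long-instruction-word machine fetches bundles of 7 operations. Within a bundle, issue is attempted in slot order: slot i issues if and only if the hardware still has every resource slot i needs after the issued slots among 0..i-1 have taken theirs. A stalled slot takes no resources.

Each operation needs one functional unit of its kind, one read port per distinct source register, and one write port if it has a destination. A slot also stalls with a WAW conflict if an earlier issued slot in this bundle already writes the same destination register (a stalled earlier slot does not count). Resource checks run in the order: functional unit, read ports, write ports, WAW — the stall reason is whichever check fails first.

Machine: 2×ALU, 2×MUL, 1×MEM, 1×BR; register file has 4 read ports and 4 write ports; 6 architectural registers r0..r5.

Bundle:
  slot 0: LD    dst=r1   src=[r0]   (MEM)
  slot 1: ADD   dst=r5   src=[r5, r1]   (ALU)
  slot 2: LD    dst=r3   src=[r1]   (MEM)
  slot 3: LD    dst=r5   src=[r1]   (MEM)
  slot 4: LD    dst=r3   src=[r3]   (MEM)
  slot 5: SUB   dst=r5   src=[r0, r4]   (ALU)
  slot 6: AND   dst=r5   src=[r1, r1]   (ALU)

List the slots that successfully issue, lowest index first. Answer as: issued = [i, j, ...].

slot 0 (MEM): ISSUE — free A2,Mu2,Ld0,B1 rp3 wp3
slot 1 (ALU): ISSUE — free A1,Mu2,Ld0,B1 rp1 wp2
slot 2 (MEM): stall FU — free A1,Mu2,Ld0,B1 rp1 wp2
slot 3 (MEM): stall FU — free A1,Mu2,Ld0,B1 rp1 wp2
slot 4 (MEM): stall FU — free A1,Mu2,Ld0,B1 rp1 wp2
slot 5 (ALU): stall RD_PORT — free A1,Mu2,Ld0,B1 rp1 wp2
slot 6 (ALU): stall WAW — free A1,Mu2,Ld0,B1 rp1 wp2

issued = [0, 1]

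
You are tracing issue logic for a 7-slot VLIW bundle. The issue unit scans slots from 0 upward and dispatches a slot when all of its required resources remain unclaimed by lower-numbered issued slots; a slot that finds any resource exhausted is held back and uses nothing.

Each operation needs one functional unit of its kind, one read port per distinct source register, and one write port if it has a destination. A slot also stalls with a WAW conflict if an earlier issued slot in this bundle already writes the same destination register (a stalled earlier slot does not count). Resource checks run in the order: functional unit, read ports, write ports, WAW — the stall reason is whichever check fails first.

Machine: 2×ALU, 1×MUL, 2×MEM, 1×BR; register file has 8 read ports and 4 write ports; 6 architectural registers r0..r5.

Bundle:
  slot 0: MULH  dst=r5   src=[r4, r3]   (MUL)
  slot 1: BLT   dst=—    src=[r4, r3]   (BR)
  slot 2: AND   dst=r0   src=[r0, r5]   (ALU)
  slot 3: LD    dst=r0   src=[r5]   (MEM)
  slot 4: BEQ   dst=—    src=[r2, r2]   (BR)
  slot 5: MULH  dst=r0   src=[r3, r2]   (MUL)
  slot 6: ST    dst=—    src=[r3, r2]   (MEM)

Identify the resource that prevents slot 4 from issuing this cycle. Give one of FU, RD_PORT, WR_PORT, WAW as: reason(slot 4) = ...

#0 MUL src=r4,r3 dispatched  <A:2 Mu:0 Ld:2 B:1 rd:6 wr:3>
#1 BR src=r4,r3 dispatched  <A:2 Mu:0 Ld:2 B:0 rd:4 wr:3>
#2 ALU src=r0,r5 dispatched  <A:1 Mu:0 Ld:2 B:0 rd:2 wr:2>
#3 MEM src=r5 held:WAW  <A:1 Mu:0 Ld:2 B:0 rd:2 wr:2>
#4 BR src=r2,r2 held:FU  <A:1 Mu:0 Ld:2 B:0 rd:2 wr:2>
#5 MUL src=r3,r2 held:FU  <A:1 Mu:0 Ld:2 B:0 rd:2 wr:2>
#6 MEM src=r3,r2 dispatched  <A:1 Mu:0 Ld:1 B:0 rd:0 wr:2>

reason(slot 4) = FU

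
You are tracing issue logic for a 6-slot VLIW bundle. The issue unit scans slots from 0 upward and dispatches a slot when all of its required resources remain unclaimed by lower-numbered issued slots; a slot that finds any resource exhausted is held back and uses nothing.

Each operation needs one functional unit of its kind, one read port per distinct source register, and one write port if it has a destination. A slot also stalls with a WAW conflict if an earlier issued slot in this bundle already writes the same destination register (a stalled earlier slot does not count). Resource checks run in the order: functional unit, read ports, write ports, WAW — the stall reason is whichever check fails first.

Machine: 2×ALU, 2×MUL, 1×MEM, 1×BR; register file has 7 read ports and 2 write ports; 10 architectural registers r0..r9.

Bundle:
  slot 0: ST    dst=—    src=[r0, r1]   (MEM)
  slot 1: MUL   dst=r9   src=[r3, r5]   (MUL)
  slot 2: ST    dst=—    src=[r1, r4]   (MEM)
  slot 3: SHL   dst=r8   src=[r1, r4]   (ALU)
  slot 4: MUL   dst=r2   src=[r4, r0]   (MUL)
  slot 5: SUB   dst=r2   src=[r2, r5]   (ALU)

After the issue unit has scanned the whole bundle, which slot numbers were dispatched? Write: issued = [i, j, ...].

issued = [0, 1, 3]

slot 0 (MEM): ISSUE — free A2,Mu2,Ld0,B1 rp5 wp2
slot 1 (MUL): ISSUE — free A2,Mu1,Ld0,B1 rp3 wp1
slot 2 (MEM): stall FU — free A2,Mu1,Ld0,B1 rp3 wp1
slot 3 (ALU): ISSUE — free A1,Mu1,Ld0,B1 rp1 wp0
slot 4 (MUL): stall RD_PORT — free A1,Mu1,Ld0,B1 rp1 wp0
slot 5 (ALU): stall RD_PORT — free A1,Mu1,Ld0,B1 rp1 wp0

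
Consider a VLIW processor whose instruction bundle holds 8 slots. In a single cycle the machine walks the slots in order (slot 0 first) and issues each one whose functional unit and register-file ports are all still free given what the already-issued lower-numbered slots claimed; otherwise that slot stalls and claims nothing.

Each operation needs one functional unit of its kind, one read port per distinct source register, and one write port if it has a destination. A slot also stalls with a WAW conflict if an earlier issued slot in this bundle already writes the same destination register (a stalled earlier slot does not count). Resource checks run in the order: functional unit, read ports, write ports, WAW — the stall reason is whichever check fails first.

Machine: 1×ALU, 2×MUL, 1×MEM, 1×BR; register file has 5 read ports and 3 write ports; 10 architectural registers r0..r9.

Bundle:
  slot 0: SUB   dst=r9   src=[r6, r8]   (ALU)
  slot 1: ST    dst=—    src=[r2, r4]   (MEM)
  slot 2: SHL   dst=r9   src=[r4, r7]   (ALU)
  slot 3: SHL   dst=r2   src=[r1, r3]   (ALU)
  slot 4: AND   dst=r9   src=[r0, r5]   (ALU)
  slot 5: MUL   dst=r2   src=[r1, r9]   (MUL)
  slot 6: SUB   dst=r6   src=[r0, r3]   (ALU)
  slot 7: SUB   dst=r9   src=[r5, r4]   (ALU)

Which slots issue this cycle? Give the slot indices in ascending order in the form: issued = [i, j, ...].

  0. ALU→r9 ⇒ go  {0A/2Mu/1Ld/1B | 3r 2w}
  1. MEM ⇒ go  {0A/2Mu/0Ld/1B | 1r 2w}
  2. ALU→r9 ⇒ no(FU)  {0A/2Mu/0Ld/1B | 1r 2w}
  3. ALU→r2 ⇒ no(FU)  {0A/2Mu/0Ld/1B | 1r 2w}
  4. ALU→r9 ⇒ no(FU)  {0A/2Mu/0Ld/1B | 1r 2w}
  5. MUL→r2 ⇒ no(RD_PORT)  {0A/2Mu/0Ld/1B | 1r 2w}
  6. ALU→r6 ⇒ no(FU)  {0A/2Mu/0Ld/1B | 1r 2w}
  7. ALU→r9 ⇒ no(FU)  {0A/2Mu/0Ld/1B | 1r 2w}

issued = [0, 1]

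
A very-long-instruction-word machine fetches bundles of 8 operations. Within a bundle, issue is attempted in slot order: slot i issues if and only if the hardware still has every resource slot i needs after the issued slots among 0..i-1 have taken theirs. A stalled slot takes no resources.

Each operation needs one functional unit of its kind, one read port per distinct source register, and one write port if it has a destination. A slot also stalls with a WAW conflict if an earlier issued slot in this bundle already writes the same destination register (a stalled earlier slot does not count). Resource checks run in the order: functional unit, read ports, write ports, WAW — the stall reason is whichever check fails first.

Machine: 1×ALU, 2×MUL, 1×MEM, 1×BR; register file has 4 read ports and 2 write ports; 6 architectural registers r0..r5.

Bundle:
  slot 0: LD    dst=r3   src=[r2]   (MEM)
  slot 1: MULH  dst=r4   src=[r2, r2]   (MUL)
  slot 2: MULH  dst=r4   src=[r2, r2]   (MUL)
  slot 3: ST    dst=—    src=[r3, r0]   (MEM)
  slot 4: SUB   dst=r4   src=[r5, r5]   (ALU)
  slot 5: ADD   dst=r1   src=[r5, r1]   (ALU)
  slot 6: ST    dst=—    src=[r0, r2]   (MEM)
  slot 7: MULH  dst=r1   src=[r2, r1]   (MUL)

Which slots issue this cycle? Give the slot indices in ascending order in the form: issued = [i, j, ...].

(0) want 1×MEM +1rd +1wr — yes → AL1|MU2|ME0|BR1|rd3|wr1
(1) want 1×MUL +1rd +1wr — yes → AL1|MU1|ME0|BR1|rd2|wr0
(2) want 1×MUL +1rd +1wr — WR_PORT → AL1|MU1|ME0|BR1|rd2|wr0
(3) want 1×MEM +2rd +0wr — FU → AL1|MU1|ME0|BR1|rd2|wr0
(4) want 1×ALU +1rd +1wr — WR_PORT → AL1|MU1|ME0|BR1|rd2|wr0
(5) want 1×ALU +2rd +1wr — WR_PORT → AL1|MU1|ME0|BR1|rd2|wr0
(6) want 1×MEM +2rd +0wr — FU → AL1|MU1|ME0|BR1|rd2|wr0
(7) want 1×MUL +2rd +1wr — WR_PORT → AL1|MU1|ME0|BR1|rd2|wr0

issued = [0, 1]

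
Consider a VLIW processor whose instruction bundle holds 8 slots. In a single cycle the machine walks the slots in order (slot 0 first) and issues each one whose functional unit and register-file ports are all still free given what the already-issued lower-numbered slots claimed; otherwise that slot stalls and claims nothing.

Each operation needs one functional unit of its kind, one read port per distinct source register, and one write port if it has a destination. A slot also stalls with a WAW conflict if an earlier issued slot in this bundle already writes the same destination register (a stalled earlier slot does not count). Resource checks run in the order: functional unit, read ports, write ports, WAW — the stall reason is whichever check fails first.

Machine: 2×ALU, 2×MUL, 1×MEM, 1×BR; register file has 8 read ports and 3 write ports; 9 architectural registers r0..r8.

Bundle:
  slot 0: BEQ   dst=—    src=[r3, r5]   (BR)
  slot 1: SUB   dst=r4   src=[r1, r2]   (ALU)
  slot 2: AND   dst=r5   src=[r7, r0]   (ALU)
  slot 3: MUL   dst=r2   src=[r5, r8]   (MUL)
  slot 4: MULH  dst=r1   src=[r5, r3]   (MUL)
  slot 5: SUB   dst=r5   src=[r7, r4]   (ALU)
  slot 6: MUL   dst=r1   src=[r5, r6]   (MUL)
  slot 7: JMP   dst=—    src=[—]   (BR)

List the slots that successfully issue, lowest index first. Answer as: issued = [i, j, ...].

[0] BR needs rd=2 wr=0: ok; after: ALU=2 MUL=2 MEM=1 BR=0, R=6, W=3
[1] ALU needs rd=2 wr=1: ok; after: ALU=1 MUL=2 MEM=1 BR=0, R=4, W=2
[2] ALU needs rd=2 wr=1: ok; after: ALU=0 MUL=2 MEM=1 BR=0, R=2, W=1
[3] MUL needs rd=2 wr=1: ok; after: ALU=0 MUL=1 MEM=1 BR=0, R=0, W=0
[4] MUL needs rd=2 wr=1: RD_PORT; after: ALU=0 MUL=1 MEM=1 BR=0, R=0, W=0
[5] ALU needs rd=2 wr=1: FU; after: ALU=0 MUL=1 MEM=1 BR=0, R=0, W=0
[6] MUL needs rd=2 wr=1: RD_PORT; after: ALU=0 MUL=1 MEM=1 BR=0, R=0, W=0
[7] BR needs rd=0 wr=0: FU; after: ALU=0 MUL=1 MEM=1 BR=0, R=0, W=0

issued = [0, 1, 2, 3]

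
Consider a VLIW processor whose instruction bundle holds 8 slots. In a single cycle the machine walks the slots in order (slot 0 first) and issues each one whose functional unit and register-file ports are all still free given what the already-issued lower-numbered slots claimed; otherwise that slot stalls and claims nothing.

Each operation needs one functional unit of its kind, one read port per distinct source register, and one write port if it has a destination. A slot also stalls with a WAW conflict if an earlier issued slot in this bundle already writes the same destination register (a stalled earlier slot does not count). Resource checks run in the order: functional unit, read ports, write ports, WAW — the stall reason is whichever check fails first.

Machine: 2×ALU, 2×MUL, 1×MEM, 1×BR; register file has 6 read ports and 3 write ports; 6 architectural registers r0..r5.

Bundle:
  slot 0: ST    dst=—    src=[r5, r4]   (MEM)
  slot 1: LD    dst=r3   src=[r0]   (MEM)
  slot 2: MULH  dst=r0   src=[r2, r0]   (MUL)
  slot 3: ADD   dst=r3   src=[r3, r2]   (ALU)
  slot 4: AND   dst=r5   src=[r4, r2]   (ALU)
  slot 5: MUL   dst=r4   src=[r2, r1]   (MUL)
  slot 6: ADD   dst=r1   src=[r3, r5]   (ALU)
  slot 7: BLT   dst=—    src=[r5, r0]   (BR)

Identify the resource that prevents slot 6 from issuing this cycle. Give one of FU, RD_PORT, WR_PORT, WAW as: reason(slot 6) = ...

(0) want 1×MEM +2rd +0wr — yes → AL2|MU2|ME0|BR1|rd4|wr3
(1) want 1×MEM +1rd +1wr — FU → AL2|MU2|ME0|BR1|rd4|wr3
(2) want 1×MUL +2rd +1wr — yes → AL2|MU1|ME0|BR1|rd2|wr2
(3) want 1×ALU +2rd +1wr — yes → AL1|MU1|ME0|BR1|rd0|wr1
(4) want 1×ALU +2rd +1wr — RD_PORT → AL1|MU1|ME0|BR1|rd0|wr1
(5) want 1×MUL +2rd +1wr — RD_PORT → AL1|MU1|ME0|BR1|rd0|wr1
(6) want 1×ALU +2rd +1wr — RD_PORT → AL1|MU1|ME0|BR1|rd0|wr1
(7) want 1×BR +2rd +0wr — RD_PORT → AL1|MU1|ME0|BR1|rd0|wr1

reason(slot 6) = RD_PORT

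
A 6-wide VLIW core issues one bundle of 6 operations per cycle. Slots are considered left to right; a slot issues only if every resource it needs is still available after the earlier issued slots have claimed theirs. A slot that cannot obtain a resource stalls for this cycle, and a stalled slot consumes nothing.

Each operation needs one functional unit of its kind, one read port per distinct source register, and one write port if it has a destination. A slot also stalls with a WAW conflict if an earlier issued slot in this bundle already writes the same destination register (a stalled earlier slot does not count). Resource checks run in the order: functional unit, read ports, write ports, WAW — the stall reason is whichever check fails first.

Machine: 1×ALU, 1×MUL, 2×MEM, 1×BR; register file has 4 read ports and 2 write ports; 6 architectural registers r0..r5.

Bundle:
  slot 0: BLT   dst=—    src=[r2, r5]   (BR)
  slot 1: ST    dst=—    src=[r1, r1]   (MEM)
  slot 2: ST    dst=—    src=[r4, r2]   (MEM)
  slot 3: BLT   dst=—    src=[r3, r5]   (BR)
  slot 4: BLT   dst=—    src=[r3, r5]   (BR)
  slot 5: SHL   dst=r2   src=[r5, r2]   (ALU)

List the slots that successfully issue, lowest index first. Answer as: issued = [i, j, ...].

slot 0 (BR): ISSUE — free A1,Mu1,Ld2,B0 rp2 wp2
slot 1 (MEM): ISSUE — free A1,Mu1,Ld1,B0 rp1 wp2
slot 2 (MEM): stall RD_PORT — free A1,Mu1,Ld1,B0 rp1 wp2
slot 3 (BR): stall FU — free A1,Mu1,Ld1,B0 rp1 wp2
slot 4 (BR): stall FU — free A1,Mu1,Ld1,B0 rp1 wp2
slot 5 (ALU): stall RD_PORT — free A1,Mu1,Ld1,B0 rp1 wp2

issued = [0, 1]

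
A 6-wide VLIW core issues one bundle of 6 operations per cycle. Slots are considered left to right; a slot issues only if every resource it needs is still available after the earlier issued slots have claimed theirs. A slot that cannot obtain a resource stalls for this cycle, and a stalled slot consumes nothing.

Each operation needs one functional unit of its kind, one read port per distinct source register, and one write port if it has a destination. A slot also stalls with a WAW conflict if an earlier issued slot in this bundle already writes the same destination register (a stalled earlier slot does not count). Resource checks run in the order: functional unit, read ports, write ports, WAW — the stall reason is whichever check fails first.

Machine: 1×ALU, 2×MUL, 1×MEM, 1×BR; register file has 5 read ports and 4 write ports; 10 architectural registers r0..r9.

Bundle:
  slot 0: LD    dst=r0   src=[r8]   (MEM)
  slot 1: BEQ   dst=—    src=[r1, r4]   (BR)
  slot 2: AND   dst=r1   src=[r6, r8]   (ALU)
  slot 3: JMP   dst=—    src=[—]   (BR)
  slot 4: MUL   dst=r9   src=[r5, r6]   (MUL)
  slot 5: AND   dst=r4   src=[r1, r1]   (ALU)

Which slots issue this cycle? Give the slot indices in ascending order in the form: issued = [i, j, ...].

  0. MEM→r0 ⇒ go  {1A/2Mu/0Ld/1B | 4r 3w}
  1. BR ⇒ go  {1A/2Mu/0Ld/0B | 2r 3w}
  2. ALU→r1 ⇒ go  {0A/2Mu/0Ld/0B | 0r 2w}
  3. BR ⇒ no(FU)  {0A/2Mu/0Ld/0B | 0r 2w}
  4. MUL→r9 ⇒ no(RD_PORT)  {0A/2Mu/0Ld/0B | 0r 2w}
  5. ALU→r4 ⇒ no(FU)  {0A/2Mu/0Ld/0B | 0r 2w}

issued = [0, 1, 2]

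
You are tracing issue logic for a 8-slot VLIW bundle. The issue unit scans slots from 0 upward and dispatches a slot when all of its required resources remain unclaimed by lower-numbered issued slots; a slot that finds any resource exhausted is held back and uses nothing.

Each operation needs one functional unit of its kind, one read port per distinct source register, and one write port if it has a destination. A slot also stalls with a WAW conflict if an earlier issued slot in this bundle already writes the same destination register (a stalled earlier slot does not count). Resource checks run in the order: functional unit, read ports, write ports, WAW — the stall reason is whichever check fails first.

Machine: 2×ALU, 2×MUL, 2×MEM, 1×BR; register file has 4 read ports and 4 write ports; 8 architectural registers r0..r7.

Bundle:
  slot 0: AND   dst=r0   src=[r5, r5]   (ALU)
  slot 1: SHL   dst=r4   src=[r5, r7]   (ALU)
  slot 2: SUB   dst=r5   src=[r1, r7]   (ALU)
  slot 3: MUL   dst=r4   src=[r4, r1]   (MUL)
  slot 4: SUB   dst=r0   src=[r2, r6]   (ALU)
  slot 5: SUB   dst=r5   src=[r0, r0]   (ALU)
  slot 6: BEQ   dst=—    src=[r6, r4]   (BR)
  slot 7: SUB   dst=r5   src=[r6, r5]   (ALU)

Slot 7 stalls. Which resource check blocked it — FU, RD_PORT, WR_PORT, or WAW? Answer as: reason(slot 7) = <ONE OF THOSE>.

reason(slot 7) = FU

#0 ALU src=r5,r5 dispatched  <A:1 Mu:2 Ld:2 B:1 rd:3 wr:3>
#1 ALU src=r5,r7 dispatched  <A:0 Mu:2 Ld:2 B:1 rd:1 wr:2>
#2 ALU src=r1,r7 held:FU  <A:0 Mu:2 Ld:2 B:1 rd:1 wr:2>
#3 MUL src=r4,r1 held:RD_PORT  <A:0 Mu:2 Ld:2 B:1 rd:1 wr:2>
#4 ALU src=r2,r6 held:FU  <A:0 Mu:2 Ld:2 B:1 rd:1 wr:2>
#5 ALU src=r0,r0 held:FU  <A:0 Mu:2 Ld:2 B:1 rd:1 wr:2>
#6 BR src=r6,r4 held:RD_PORT  <A:0 Mu:2 Ld:2 B:1 rd:1 wr:2>
#7 ALU src=r6,r5 held:FU  <A:0 Mu:2 Ld:2 B:1 rd:1 wr:2>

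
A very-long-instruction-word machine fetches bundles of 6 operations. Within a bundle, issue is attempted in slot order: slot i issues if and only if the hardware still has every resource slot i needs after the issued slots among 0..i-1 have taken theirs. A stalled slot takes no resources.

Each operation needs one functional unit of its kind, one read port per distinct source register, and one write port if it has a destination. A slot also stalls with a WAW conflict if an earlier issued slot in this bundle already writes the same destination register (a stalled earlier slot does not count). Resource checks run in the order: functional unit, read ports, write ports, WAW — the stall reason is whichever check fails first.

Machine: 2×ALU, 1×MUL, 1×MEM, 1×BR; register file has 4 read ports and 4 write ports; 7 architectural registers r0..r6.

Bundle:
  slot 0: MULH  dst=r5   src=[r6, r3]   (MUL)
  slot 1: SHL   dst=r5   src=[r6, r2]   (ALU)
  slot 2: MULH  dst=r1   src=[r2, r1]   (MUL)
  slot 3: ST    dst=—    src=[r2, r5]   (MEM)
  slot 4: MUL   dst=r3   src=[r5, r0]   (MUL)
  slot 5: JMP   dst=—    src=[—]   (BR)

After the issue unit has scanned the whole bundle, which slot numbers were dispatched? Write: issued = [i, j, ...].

issued = [0, 3, 5]

#0 MUL src=r6,r3 dispatched  <A:2 Mu:0 Ld:1 B:1 rd:2 wr:3>
#1 ALU src=r6,r2 held:WAW  <A:2 Mu:0 Ld:1 B:1 rd:2 wr:3>
#2 MUL src=r2,r1 held:FU  <A:2 Mu:0 Ld:1 B:1 rd:2 wr:3>
#3 MEM src=r2,r5 dispatched  <A:2 Mu:0 Ld:0 B:1 rd:0 wr:3>
#4 MUL src=r5,r0 held:FU  <A:2 Mu:0 Ld:0 B:1 rd:0 wr:3>
#5 BR src=- dispatched  <A:2 Mu:0 Ld:0 B:0 rd:0 wr:3>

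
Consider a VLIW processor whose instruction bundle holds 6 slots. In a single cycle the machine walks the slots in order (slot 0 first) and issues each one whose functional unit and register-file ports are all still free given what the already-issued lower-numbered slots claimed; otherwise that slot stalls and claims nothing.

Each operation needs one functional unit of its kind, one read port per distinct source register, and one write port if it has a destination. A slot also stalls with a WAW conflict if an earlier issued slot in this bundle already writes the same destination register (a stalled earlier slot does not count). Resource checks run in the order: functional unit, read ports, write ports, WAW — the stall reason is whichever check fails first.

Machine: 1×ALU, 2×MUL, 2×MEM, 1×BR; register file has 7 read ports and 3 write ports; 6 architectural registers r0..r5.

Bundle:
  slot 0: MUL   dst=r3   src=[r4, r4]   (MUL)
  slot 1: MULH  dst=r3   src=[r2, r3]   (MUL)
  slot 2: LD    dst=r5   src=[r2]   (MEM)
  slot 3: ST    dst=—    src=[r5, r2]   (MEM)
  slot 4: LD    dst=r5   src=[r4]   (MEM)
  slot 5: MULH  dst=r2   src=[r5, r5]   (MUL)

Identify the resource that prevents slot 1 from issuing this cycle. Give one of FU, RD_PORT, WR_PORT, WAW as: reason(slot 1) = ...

reason(slot 1) = WAW

[0] MUL needs rd=1 wr=1: ok; after: ALU=1 MUL=1 MEM=2 BR=1, R=6, W=2
[1] MUL needs rd=2 wr=1: WAW; after: ALU=1 MUL=1 MEM=2 BR=1, R=6, W=2
[2] MEM needs rd=1 wr=1: ok; after: ALU=1 MUL=1 MEM=1 BR=1, R=5, W=1
[3] MEM needs rd=2 wr=0: ok; after: ALU=1 MUL=1 MEM=0 BR=1, R=3, W=1
[4] MEM needs rd=1 wr=1: FU; after: ALU=1 MUL=1 MEM=0 BR=1, R=3, W=1
[5] MUL needs rd=1 wr=1: ok; after: ALU=1 MUL=0 MEM=0 BR=1, R=2, W=0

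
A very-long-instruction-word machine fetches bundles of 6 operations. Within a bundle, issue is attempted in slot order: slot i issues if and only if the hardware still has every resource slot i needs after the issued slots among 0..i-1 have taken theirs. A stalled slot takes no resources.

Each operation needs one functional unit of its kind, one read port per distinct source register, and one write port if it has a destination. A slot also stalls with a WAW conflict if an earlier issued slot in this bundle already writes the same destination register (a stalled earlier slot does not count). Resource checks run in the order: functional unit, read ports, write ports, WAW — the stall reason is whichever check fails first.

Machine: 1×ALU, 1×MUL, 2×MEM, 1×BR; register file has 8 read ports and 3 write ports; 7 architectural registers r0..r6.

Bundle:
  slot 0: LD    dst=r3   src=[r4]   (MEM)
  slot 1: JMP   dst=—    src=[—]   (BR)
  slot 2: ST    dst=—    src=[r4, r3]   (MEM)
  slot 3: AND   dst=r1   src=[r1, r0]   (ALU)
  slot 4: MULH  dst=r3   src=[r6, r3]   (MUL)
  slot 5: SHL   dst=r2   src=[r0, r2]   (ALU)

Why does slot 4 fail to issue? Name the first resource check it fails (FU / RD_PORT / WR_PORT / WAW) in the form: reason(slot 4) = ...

slot 0 (MEM): ISSUE — free A1,Mu1,Ld1,B1 rp7 wp2
slot 1 (BR): ISSUE — free A1,Mu1,Ld1,B0 rp7 wp2
slot 2 (MEM): ISSUE — free A1,Mu1,Ld0,B0 rp5 wp2
slot 3 (ALU): ISSUE — free A0,Mu1,Ld0,B0 rp3 wp1
slot 4 (MUL): stall WAW — free A0,Mu1,Ld0,B0 rp3 wp1
slot 5 (ALU): stall FU — free A0,Mu1,Ld0,B0 rp3 wp1

reason(slot 4) = WAW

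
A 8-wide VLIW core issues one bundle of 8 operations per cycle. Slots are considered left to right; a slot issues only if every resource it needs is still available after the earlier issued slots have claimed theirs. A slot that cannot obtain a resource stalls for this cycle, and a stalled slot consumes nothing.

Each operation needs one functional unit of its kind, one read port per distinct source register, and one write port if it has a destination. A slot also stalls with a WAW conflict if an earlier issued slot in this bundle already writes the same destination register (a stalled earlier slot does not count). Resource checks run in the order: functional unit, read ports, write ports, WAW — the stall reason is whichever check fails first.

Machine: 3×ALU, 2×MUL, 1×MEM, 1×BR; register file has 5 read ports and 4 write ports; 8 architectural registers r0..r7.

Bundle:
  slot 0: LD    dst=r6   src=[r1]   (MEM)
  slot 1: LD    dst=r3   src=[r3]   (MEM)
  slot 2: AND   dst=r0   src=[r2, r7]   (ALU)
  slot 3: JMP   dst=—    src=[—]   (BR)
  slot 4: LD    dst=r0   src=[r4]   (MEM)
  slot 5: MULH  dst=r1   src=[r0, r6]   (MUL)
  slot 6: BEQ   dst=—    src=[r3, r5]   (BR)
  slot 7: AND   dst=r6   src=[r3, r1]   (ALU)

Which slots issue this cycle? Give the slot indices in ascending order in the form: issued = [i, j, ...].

issued = [0, 2, 3, 5]

slot 0 (MEM): ISSUE — free A3,Mu2,Ld0,B1 rp4 wp3
slot 1 (MEM): stall FU — free A3,Mu2,Ld0,B1 rp4 wp3
slot 2 (ALU): ISSUE — free A2,Mu2,Ld0,B1 rp2 wp2
slot 3 (BR): ISSUE — free A2,Mu2,Ld0,B0 rp2 wp2
slot 4 (MEM): stall FU — free A2,Mu2,Ld0,B0 rp2 wp2
slot 5 (MUL): ISSUE — free A2,Mu1,Ld0,B0 rp0 wp1
slot 6 (BR): stall FU — free A2,Mu1,Ld0,B0 rp0 wp1
slot 7 (ALU): stall RD_PORT — free A2,Mu1,Ld0,B0 rp0 wp1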